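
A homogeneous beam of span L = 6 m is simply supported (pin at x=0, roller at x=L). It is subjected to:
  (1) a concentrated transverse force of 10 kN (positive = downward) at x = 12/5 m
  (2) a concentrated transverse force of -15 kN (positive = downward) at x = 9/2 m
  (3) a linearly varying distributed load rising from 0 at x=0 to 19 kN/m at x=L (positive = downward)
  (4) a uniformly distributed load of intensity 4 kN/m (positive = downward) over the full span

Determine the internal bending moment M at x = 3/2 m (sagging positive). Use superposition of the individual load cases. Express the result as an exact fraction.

Load 1 — point force P=10 kN at a=12/5 m (b=L-a=18/5):
  M_1 = Pbx/L  [x≤a] = 10·(18/5)·(3/2)/6 = 9 kN·m
Load 2 — point force P=-15 kN at a=9/2 m (b=L-a=3/2):
  M_2 = Pbx/L  [x≤a] = (-15)·(3/2)·(3/2)/6 = -45/8 kN·m
Load 3 — triangular load w₀=19 kN/m (0→w₀ over full span):
  M_3 = w₀Lx/6 - w₀x³/(6L) = 19·6·(3/2)/6 - 19·(3/2)³/(6·6) = 855/32 kN·m
Load 4 — uniform load w=4 kN/m over full span:
  M_4 = wx(L-x)/2 = 4·(3/2)·(6-(3/2))/2 = 27/2 kN·m
Superposition: M = Σ M_i = 1395/32 kN·m ≈ 43.593750 kN·m

M(3/2) = 1395/32 kN·m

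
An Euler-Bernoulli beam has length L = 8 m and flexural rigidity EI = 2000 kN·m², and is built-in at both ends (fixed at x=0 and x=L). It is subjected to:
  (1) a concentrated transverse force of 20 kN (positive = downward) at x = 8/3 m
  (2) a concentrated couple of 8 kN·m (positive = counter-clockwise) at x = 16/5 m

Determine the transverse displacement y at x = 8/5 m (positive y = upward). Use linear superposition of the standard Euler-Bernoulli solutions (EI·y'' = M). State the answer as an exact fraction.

Load 1 — point force P=20 kN at a=8/3 m (b=L-a=16/3):
  y_1 = -Pb²x²(3aL-(3a+b)x)/(6L³EI)  [x≤a] = -20·(16/3)²·(8/5)²·(3·(8/3)·8-(3·(8/3)+(16/3))·(8/5))/(6·8³·2000) = -512/50625 m
Load 2 — applied couple M₀=8 kN·m at a=16/5 m (b=L-a=24/5):
  y_2 = (R_Ax³/6 - M_Ax²/2)/EI  [x≤a] with R_A=36/25, M_A=24/25 = ((36/25)·(8/5)³/6 - (24/25)·(8/5)²/2)/2000 = -48/390625 m
Superposition: y = Σ y_i = -323888/31640625 m ≈ -0.010236 m

y(8/5) = -323888/31640625 m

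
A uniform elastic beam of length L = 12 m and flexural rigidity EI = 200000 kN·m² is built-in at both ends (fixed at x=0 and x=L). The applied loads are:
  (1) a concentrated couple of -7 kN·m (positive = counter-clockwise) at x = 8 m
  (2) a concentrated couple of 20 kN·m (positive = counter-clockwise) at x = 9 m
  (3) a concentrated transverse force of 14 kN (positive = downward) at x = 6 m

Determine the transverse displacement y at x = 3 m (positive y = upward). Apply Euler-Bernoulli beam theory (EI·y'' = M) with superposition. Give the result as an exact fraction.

Load 1 — applied couple M₀=-7 kN·m at a=8 m (b=L-a=4):
  y_1 = (R_Ax³/6 - M_Ax²/2)/EI  [x≤a] with R_A=-7/9, M_A=-7/3 = ((-7/9)·3³/6 - (-7/3)·3²/2)/200000 = 7/200000 m
Load 2 — applied couple M₀=20 kN·m at a=9 m (b=L-a=3):
  y_2 = (R_Ax³/6 - M_Ax²/2)/EI  [x≤a] with R_A=15/8, M_A=25/4 = ((15/8)·3³/6 - (25/4)·3²/2)/200000 = -63/640000 m
Load 3 — point force P=14 kN at a=6 m (b=L-a=6):
  y_3 = -Pb²x²(3aL-(3a+b)x)/(6L³EI)  [x≤a] = -14·6²·3²·(3·6·12-(3·6+6)·3)/(6·12³·200000) = -63/200000 m
Superposition: y = Σ y_i = -1211/3200000 m ≈ -0.000378 m

y(3) = -1211/3200000 m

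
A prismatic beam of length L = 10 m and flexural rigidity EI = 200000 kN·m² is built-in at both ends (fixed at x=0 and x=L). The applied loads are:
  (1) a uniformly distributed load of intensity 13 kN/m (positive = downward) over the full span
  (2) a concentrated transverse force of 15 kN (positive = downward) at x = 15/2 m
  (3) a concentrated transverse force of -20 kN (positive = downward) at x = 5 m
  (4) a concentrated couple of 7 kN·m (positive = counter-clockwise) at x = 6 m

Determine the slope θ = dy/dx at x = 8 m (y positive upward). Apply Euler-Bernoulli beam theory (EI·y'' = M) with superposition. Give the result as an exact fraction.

Load 1 — uniform load w=13 kN/m over full span:
  θ_1 = -wx(L-x)(L-2x)/(12EI) = -13·8·(10-8)·(10-2·8)/(12·200000) = 13/25000 rad
Load 2 — point force P=15 kN at a=15/2 m (b=L-a=5/2):
  θ_2 = Pa²(L-x)(2bL-(3b+a)(L-x))/(2L³EI)  [x>a] = 15·(15/2)²·(10-8)·(2·(5/2)·10-(3·(5/2)+(15/2))·(10-8))/(2·10³·200000) = 27/320000 rad
Load 3 — point force P=-20 kN at a=5 m (b=L-a=5):
  θ_3 = Pa²(L-x)(2bL-(3b+a)(L-x))/(2L³EI)  [x>a] = (-20)·5²·(10-8)·(2·5·10-(3·5+5)·(10-8))/(2·10³·200000) = -3/20000 rad
Load 4 — applied couple M₀=7 kN·m at a=6 m (b=L-a=4):
  θ_4 = (R_Ax²/2 - M_Ax - M₀(x-a))/EI  [x>a] with R_A=126/125, M_A=56/25 = ((126/125)·8²/2 - (56/25)·8 - 7·(8-6))/200000 = 21/12500000 rad
Superposition: θ = Σ θ_i = 91211/200000000 rad ≈ 0.000456 rad

θ(8) = 91211/200000000 rad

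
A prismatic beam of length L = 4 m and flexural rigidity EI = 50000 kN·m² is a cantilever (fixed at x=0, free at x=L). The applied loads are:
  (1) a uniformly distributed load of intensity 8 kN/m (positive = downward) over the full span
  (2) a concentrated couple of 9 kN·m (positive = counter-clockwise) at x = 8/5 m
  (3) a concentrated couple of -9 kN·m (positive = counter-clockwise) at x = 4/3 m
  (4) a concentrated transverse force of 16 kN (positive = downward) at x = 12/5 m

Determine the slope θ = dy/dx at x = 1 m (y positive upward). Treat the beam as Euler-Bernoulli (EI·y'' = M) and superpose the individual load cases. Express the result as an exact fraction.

θ(1) = -299/187500 rad

Load 1 — uniform load w=8 kN/m over full span:
  θ_1 = -wx(x²-3Lx+3L²)/(6EI) = -8·1·(1²-3·4·1+3·4²)/(6·50000) = -37/37500 rad
Load 2 — applied couple M₀=9 kN·m at a=8/5 m (b=L-a=12/5):
  θ_2 = M₀x/EI  [x≤a] = 9·1/50000 = 9/50000 rad
Load 3 — applied couple M₀=-9 kN·m at a=4/3 m (b=L-a=8/3):
  θ_3 = M₀x/EI  [x≤a] = (-9)·1/50000 = -9/50000 rad
Load 4 — point force P=16 kN at a=12/5 m (b=L-a=8/5):
  θ_4 = -Px(2a-x)/(2EI)  [x≤a] = -16·1·(2·(12/5)-1)/(2·50000) = -19/31250 rad
Superposition: θ = Σ θ_i = -299/187500 rad ≈ -0.001595 rad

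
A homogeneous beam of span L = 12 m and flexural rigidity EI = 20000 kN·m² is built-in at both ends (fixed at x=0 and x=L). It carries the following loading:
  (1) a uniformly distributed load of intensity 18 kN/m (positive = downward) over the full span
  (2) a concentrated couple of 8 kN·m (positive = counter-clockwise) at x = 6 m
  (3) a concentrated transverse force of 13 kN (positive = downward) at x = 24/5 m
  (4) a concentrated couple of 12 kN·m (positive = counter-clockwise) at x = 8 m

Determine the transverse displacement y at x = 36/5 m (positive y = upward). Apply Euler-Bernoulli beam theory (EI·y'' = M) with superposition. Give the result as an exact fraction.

y(36/5) = -488331/9765625 m

Load 1 — uniform load w=18 kN/m over full span:
  y_1 = -wx²(L-x)²/(24EI) = -18·(36/5)²·(12-(36/5))²/(24·20000) = -17496/390625 m
Load 2 — applied couple M₀=8 kN·m at a=6 m (b=L-a=6):
  y_2 = (R_Ax³/6 - M_Ax²/2 - M₀(x-a)²/2)/EI  [x>a] with R_A=1, M_A=2 = (1·(36/5)³/6 - 2·(36/5)²/2 - 8·((36/5)-6)²/2)/20000 = 18/78125 m
Load 3 — point force P=13 kN at a=24/5 m (b=L-a=36/5):
  y_3 = -Pa²(L-x)²(3bL-(3b+a)(L-x))/(6L³EI)  [x>a] = -13·(24/5)²·(12-(36/5))²·(3·(36/5)·12-(3·(36/5)+(24/5))·(12-(36/5)))/(6·12³·20000) = -43056/9765625 m
Load 4 — applied couple M₀=12 kN·m at a=8 m (b=L-a=4):
  y_4 = (R_Ax³/6 - M_Ax²/2)/EI  [x≤a] with R_A=4/3, M_A=4 = ((4/3)·(36/5)³/6 - 4·(36/5)²/2)/20000 = -81/78125 m
Superposition: y = Σ y_i = -488331/9765625 m ≈ -0.050005 m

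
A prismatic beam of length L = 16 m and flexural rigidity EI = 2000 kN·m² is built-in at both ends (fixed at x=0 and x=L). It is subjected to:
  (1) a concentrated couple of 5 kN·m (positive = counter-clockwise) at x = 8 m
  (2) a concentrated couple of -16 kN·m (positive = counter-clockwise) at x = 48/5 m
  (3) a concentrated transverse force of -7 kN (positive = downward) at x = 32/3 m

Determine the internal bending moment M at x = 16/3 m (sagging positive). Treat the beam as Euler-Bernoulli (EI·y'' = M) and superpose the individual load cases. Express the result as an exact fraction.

Load 1 — applied couple M₀=5 kN·m at a=8 m (b=L-a=8):
  M_1 = R_Ax - M_A  [x≤a] with R_A=15/32, M_A=5/4 = (15/32)·(16/3) - (5/4) = 5/4 kN·m
Load 2 — applied couple M₀=-16 kN·m at a=48/5 m (b=L-a=32/5):
  M_2 = R_Ax - M_A  [x≤a] with R_A=-36/25, M_A=-128/25 = (-36/25)·(16/3) - (-128/25) = -64/25 kN·m
Load 3 — point force P=-7 kN at a=32/3 m (b=L-a=16/3):
  M_3 = Pb²(3a+b)x/L³ - Pab²/L²  [x≤a] = (-7)·(16/3)²·(3·(32/3)+(16/3))·(16/3)/16³ - (-7)·(32/3)·(16/3)²/16² = -112/81 kN·m
Superposition: M = Σ M_i = -21811/8100 kN·m ≈ -2.692716 kN·m

M(16/3) = -21811/8100 kN·m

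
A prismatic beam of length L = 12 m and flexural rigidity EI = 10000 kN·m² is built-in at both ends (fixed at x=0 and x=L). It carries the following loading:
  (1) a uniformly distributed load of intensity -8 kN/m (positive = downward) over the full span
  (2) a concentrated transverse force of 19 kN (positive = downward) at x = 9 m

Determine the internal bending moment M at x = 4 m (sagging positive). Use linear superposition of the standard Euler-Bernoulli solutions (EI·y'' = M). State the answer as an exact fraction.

Load 1 — uniform load w=-8 kN/m over full span:
  M_1 = wLx/2 - wL²/12 - wx²/2 = (-8)·12·4/2 - (-8)·12²/12 - (-8)·4²/2 = -32 kN·m
Load 2 — point force P=19 kN at a=9 m (b=L-a=3):
  M_2 = Pb²(3a+b)x/L³ - Pab²/L²  [x≤a] = 19·3²·(3·9+3)·4/12³ - 19·9·3²/12² = 19/16 kN·m
Superposition: M = Σ M_i = -493/16 kN·m ≈ -30.812500 kN·m

M(4) = -493/16 kN·m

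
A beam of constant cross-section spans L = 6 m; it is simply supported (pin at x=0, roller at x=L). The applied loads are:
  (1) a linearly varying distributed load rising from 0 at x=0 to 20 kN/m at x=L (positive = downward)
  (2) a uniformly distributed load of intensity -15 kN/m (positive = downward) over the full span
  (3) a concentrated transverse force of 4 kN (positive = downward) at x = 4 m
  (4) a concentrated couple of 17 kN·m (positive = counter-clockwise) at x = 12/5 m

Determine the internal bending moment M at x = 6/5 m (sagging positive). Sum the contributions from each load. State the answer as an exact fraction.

Load 1 — triangular load w₀=20 kN/m (0→w₀ over full span):
  M_1 = w₀Lx/6 - w₀x³/(6L) = 20·6·(6/5)/6 - 20·(6/5)³/(6·6) = 576/25 kN·m
Load 2 — uniform load w=-15 kN/m over full span:
  M_2 = wx(L-x)/2 = (-15)·(6/5)·(6-(6/5))/2 = -216/5 kN·m
Load 3 — point force P=4 kN at a=4 m (b=L-a=2):
  M_3 = Pbx/L  [x≤a] = 4·2·(6/5)/6 = 8/5 kN·m
Load 4 — applied couple M₀=17 kN·m at a=12/5 m (b=L-a=18/5):
  M_4 = M₀x/L  [x≤a] = 17·(6/5)/6 = 17/5 kN·m
Superposition: M = Σ M_i = -379/25 kN·m ≈ -15.160000 kN·m

M(6/5) = -379/25 kN·m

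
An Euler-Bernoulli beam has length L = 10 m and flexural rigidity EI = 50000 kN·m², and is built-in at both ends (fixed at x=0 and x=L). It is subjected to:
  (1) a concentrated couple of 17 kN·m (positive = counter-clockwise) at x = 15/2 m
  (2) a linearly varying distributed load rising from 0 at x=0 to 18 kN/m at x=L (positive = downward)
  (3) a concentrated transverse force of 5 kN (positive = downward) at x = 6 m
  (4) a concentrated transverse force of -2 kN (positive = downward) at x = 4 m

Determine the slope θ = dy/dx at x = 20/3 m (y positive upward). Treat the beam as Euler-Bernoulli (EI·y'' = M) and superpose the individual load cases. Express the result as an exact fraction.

θ(20/3) = 33721/27000000 rad

Load 1 — applied couple M₀=17 kN·m at a=15/2 m (b=L-a=5/2):
  θ_1 = (R_Ax²/2 - M_Ax)/EI  [x≤a] with R_A=153/80, M_A=85/16 = ((153/80)·(20/3)²/2 - (85/16)·(20/3))/50000 = 17/120000 rad
Load 2 — triangular load w₀=18 kN/m (0→w₀ over full span):
  θ_2 = -w₀(2x(L-x)(L-2x)(x+2L)+x²(L-x)²)/(120LEI) = -18·(2·(20/3)·(10-(20/3))·(10-2·(20/3))·((20/3)+2·10)+(20/3)²·(10-(20/3))²)/(120·10·50000) = 7/6750 rad
Load 3 — point force P=5 kN at a=6 m (b=L-a=4):
  θ_3 = Pa²(L-x)(2bL-(3b+a)(L-x))/(2L³EI)  [x>a] = 5·6²·(10-(20/3))·(2·4·10-(3·4+6)·(10-(20/3)))/(2·10³·50000) = 3/25000 rad
Load 4 — point force P=-2 kN at a=4 m (b=L-a=6):
  θ_4 = Pa²(L-x)(2bL-(3b+a)(L-x))/(2L³EI)  [x>a] = (-2)·4²·(10-(20/3))·(2·6·10-(3·6+4)·(10-(20/3)))/(2·10³·50000) = -7/140625 rad
Superposition: θ = Σ θ_i = 33721/27000000 rad ≈ 0.001249 rad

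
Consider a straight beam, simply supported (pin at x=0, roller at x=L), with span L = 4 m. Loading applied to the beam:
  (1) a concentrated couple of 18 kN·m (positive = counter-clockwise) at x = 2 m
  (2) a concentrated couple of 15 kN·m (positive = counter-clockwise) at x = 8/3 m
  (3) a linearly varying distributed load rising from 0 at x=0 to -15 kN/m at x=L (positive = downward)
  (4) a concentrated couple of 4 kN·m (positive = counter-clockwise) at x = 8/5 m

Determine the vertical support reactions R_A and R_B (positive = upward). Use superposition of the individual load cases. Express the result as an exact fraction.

R_A = -3/4 kN, R_B = -117/4 kN

Load 1 — applied couple M₀=18 kN·m at a=2 m (b=L-a=2):
  R_A = M₀/L = 18/4 = 9/2 kN
  R_B = -M₀/L = -18/4 = -9/2 kN
Load 2 — applied couple M₀=15 kN·m at a=8/3 m (b=L-a=4/3):
  R_A = M₀/L = 15/4 kN
  R_B = -M₀/L = -15/4 kN
Load 3 — triangular load w₀=-15 kN/m (0→w₀ over full span):
  R_A = w₀L/6 = (-15)·4/6 = -10 kN
  R_B = w₀L/3 = (-15)·4/3 = -20 kN
Load 4 — applied couple M₀=4 kN·m at a=8/5 m (b=L-a=12/5):
  R_A = M₀/L = 4/4 = 1 kN
  R_B = -M₀/L = -4/4 = -1 kN
Superposition: R_A = -3/4 kN, R_B = -117/4 kN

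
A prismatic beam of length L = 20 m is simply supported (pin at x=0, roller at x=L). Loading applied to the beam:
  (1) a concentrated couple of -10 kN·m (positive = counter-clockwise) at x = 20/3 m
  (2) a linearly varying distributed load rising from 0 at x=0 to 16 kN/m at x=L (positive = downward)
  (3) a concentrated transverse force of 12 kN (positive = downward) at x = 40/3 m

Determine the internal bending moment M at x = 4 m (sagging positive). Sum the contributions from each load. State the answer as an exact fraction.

Load 1 — applied couple M₀=-10 kN·m at a=20/3 m (b=L-a=40/3):
  M_1 = M₀x/L  [x≤a] = (-10)·4/20 = -2 kN·m
Load 2 — triangular load w₀=16 kN/m (0→w₀ over full span):
  M_2 = w₀Lx/6 - w₀x³/(6L) = 16·20·4/6 - 16·4³/(6·20) = 1024/5 kN·m
Load 3 — point force P=12 kN at a=40/3 m (b=L-a=20/3):
  M_3 = Pbx/L  [x≤a] = 12·(20/3)·4/20 = 16 kN·m
Superposition: M = Σ M_i = 1094/5 kN·m ≈ 218.800000 kN·m

M(4) = 1094/5 kN·m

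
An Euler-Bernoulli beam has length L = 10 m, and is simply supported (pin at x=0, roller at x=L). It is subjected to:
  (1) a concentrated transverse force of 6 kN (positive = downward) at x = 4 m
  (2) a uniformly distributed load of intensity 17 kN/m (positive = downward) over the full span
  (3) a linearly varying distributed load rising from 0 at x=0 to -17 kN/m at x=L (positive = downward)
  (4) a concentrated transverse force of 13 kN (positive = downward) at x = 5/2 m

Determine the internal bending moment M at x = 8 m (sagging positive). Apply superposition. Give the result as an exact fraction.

M(8) = 657/10 kN·m

Load 1 — point force P=6 kN at a=4 m (b=L-a=6):
  M_1 = Pa(L-x)/L  [x>a] = 6·4·(10-8)/10 = 24/5 kN·m
Load 2 — uniform load w=17 kN/m over full span:
  M_2 = wx(L-x)/2 = 17·8·(10-8)/2 = 136 kN·m
Load 3 — triangular load w₀=-17 kN/m (0→w₀ over full span):
  M_3 = w₀Lx/6 - w₀x³/(6L) = (-17)·10·8/6 - (-17)·8³/(6·10) = -408/5 kN·m
Load 4 — point force P=13 kN at a=5/2 m (b=L-a=15/2):
  M_4 = Pa(L-x)/L  [x>a] = 13·(5/2)·(10-8)/10 = 13/2 kN·m
Superposition: M = Σ M_i = 657/10 kN·m ≈ 65.700000 kN·m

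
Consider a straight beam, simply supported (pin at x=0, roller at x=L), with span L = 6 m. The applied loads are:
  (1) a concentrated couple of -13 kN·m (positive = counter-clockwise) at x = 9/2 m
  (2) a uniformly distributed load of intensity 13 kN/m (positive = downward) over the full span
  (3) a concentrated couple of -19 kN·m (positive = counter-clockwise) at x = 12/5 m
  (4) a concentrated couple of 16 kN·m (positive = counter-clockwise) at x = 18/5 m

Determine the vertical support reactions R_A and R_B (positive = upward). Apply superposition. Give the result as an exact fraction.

R_A = 109/3 kN, R_B = 125/3 kN

Load 1 — applied couple M₀=-13 kN·m at a=9/2 m (b=L-a=3/2):
  R_A = M₀/L = (-13)/6 = -13/6 kN
  R_B = -M₀/L = -(-13)/6 = 13/6 kN
Load 2 — uniform load w=13 kN/m over full span:
  R_A = wL/2 = 13·6/2 = 39 kN
  R_B = wL/2 = 13·6/2 = 39 kN
Load 3 — applied couple M₀=-19 kN·m at a=12/5 m (b=L-a=18/5):
  R_A = M₀/L = (-19)/6 = -19/6 kN
  R_B = -M₀/L = -(-19)/6 = 19/6 kN
Load 4 — applied couple M₀=16 kN·m at a=18/5 m (b=L-a=12/5):
  R_A = M₀/L = 16/6 = 8/3 kN
  R_B = -M₀/L = -16/6 = -8/3 kN
Superposition: R_A = 109/3 kN, R_B = 125/3 kN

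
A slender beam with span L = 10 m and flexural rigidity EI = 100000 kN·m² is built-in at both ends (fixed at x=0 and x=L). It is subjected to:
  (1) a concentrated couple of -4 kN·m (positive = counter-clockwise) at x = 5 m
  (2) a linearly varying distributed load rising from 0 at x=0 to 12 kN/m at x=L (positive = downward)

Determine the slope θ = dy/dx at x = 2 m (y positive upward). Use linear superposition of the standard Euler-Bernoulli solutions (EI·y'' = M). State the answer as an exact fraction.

θ(2) = -11/25000 rad

Load 1 — applied couple M₀=-4 kN·m at a=5 m (b=L-a=5):
  θ_1 = (R_Ax²/2 - M_Ax)/EI  [x≤a] with R_A=-3/5, M_A=-1 = ((-3/5)·2²/2 - (-1)·2)/100000 = 1/125000 rad
Load 2 — triangular load w₀=12 kN/m (0→w₀ over full span):
  θ_2 = -w₀(2x(L-x)(L-2x)(x+2L)+x²(L-x)²)/(120LEI) = -12·(2·2·(10-2)·(10-2·2)·(2+2·10)+2²·(10-2)²)/(120·10·100000) = -7/15625 rad
Superposition: θ = Σ θ_i = -11/25000 rad ≈ -0.000440 rad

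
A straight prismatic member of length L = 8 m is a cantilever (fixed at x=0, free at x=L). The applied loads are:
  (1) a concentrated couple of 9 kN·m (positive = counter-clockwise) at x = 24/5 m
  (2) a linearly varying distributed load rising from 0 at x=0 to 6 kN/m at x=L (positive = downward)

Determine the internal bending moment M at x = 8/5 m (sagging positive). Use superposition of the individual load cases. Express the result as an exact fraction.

Load 1 — applied couple M₀=9 kN·m at a=24/5 m (b=L-a=16/5):
  M_1 = M₀  [x≤a] = 9 = 9 kN·m
Load 2 — triangular load w₀=6 kN/m (0→w₀ over full span):
  M_2 = w₀Lx/2 - w₀L²/3 - w₀x³/(6L) = 6·8·(8/5)/2 - 6·8²/3 - 6·(8/5)³/(6·8) = -11264/125 kN·m
Superposition: M = Σ M_i = -10139/125 kN·m ≈ -81.112000 kN·m

M(8/5) = -10139/125 kN·m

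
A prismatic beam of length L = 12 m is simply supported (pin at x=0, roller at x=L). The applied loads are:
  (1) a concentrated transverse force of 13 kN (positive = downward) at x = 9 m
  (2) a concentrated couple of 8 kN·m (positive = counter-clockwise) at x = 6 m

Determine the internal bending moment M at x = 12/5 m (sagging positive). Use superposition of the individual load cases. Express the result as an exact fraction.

Load 1 — point force P=13 kN at a=9 m (b=L-a=3):
  M_1 = Pbx/L  [x≤a] = 13·3·(12/5)/12 = 39/5 kN·m
Load 2 — applied couple M₀=8 kN·m at a=6 m (b=L-a=6):
  M_2 = M₀x/L  [x≤a] = 8·(12/5)/12 = 8/5 kN·m
Superposition: M = Σ M_i = 47/5 kN·m ≈ 9.400000 kN·m

M(12/5) = 47/5 kN·m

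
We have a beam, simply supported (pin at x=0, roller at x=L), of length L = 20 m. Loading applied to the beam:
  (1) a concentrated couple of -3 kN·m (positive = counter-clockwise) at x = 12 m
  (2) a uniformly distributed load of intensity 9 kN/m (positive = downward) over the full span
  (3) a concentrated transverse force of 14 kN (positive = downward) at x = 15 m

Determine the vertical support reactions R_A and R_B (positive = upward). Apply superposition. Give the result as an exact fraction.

R_A = 1867/20 kN, R_B = 2013/20 kN

Load 1 — applied couple M₀=-3 kN·m at a=12 m (b=L-a=8):
  R_A = M₀/L = (-3)/20 = -3/20 kN
  R_B = -M₀/L = -(-3)/20 = 3/20 kN
Load 2 — uniform load w=9 kN/m over full span:
  R_A = wL/2 = 9·20/2 = 90 kN
  R_B = wL/2 = 9·20/2 = 90 kN
Load 3 — point force P=14 kN at a=15 m (b=L-a=5):
  R_A = Pb/L = 14·5/20 = 7/2 kN
  R_B = Pa/L = 14·15/20 = 21/2 kN
Superposition: R_A = 1867/20 kN, R_B = 2013/20 kN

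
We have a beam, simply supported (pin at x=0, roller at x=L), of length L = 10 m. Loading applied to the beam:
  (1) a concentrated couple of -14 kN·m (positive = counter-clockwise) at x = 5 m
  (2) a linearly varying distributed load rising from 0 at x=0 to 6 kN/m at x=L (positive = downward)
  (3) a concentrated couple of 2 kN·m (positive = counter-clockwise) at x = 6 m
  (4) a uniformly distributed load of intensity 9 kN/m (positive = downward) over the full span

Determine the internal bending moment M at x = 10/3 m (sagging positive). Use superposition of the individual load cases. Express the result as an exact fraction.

M(10/3) = 3392/27 kN·m

Load 1 — applied couple M₀=-14 kN·m at a=5 m (b=L-a=5):
  M_1 = M₀x/L  [x≤a] = (-14)·(10/3)/10 = -14/3 kN·m
Load 2 — triangular load w₀=6 kN/m (0→w₀ over full span):
  M_2 = w₀Lx/6 - w₀x³/(6L) = 6·10·(10/3)/6 - 6·(10/3)³/(6·10) = 800/27 kN·m
Load 3 — applied couple M₀=2 kN·m at a=6 m (b=L-a=4):
  M_3 = M₀x/L  [x≤a] = 2·(10/3)/10 = 2/3 kN·m
Load 4 — uniform load w=9 kN/m over full span:
  M_4 = wx(L-x)/2 = 9·(10/3)·(10-(10/3))/2 = 100 kN·m
Superposition: M = Σ M_i = 3392/27 kN·m ≈ 125.629630 kN·m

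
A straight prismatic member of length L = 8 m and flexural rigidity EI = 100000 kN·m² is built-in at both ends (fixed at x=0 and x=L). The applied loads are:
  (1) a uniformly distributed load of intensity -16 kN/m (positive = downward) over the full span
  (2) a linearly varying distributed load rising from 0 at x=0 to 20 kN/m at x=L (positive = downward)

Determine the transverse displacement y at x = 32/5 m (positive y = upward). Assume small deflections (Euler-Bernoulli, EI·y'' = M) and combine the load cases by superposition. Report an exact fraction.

Load 1 — uniform load w=-16 kN/m over full span:
  y_1 = -wx²(L-x)²/(24EI) = -(-16)·(32/5)²·(8-(32/5))²/(24·100000) = 4096/5859375 m
Load 2 — triangular load w₀=20 kN/m (0→w₀ over full span):
  y_2 = -w₀x²(L-x)²(x+2L)/(120LEI) = -20·(32/5)²·(8-(32/5))²·((32/5)+2·8)/(120·8·100000) = -14336/29296875 m
Superposition: y = Σ y_i = 2048/9765625 m ≈ 0.000210 m

y(32/5) = 2048/9765625 m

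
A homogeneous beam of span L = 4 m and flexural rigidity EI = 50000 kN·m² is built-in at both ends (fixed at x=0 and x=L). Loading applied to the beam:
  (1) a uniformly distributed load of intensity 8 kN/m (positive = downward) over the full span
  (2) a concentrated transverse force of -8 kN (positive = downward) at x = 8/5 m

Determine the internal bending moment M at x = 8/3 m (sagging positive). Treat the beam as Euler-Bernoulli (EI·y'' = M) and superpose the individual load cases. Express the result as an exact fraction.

Load 1 — uniform load w=8 kN/m over full span:
  M_1 = wLx/2 - wL²/12 - wx²/2 = 8·4·(8/3)/2 - 8·4²/12 - 8·(8/3)²/2 = 32/9 kN·m
Load 2 — point force P=-8 kN at a=8/5 m (b=L-a=12/5):
  M_2 = Pa²(a+3b)(L-x)/L³ - Pa²b/L²  [x>a] = (-8)·(8/5)²·((8/5)+3·(12/5))·(4-(8/3))/4³ - (-8)·(8/5)²·(12/5)/4² = -256/375 kN·m
Superposition: M = Σ M_i = 3232/1125 kN·m ≈ 2.872889 kN·m

M(8/3) = 3232/1125 kN·m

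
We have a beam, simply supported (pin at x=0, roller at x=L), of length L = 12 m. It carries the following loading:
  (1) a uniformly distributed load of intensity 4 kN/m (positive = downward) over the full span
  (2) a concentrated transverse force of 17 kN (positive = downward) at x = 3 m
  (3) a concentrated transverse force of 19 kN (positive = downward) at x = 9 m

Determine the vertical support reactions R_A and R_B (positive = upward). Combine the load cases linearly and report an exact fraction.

Load 1 — uniform load w=4 kN/m over full span:
  R_A = wL/2 = 4·12/2 = 24 kN
  R_B = wL/2 = 4·12/2 = 24 kN
Load 2 — point force P=17 kN at a=3 m (b=L-a=9):
  R_A = Pb/L = 17·9/12 = 51/4 kN
  R_B = Pa/L = 17·3/12 = 17/4 kN
Load 3 — point force P=19 kN at a=9 m (b=L-a=3):
  R_A = Pb/L = 19·3/12 = 19/4 kN
  R_B = Pa/L = 19·9/12 = 57/4 kN
Superposition: R_A = 83/2 kN, R_B = 85/2 kN

R_A = 83/2 kN, R_B = 85/2 kN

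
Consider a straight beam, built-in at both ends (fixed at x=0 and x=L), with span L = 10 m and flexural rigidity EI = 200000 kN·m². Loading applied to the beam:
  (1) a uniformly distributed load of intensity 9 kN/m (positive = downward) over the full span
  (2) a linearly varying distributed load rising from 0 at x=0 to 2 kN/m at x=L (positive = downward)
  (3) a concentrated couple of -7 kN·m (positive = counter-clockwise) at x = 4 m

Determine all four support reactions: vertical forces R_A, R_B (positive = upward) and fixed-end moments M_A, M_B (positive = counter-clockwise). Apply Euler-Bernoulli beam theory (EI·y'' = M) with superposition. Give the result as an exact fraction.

R_A = 5874/125 kN, M_A = 6062/75 kN·m, R_B = 6626/125 kN, M_B = -2181/25 kN·m

Load 1 — uniform load w=9 kN/m over full span:
  R_A = wL/2 = 9·10/2 = 45 kN
  M_A = wL²/12 = 9·10²/12 = 75 kN·m
  R_B = wL/2 = 9·10/2 = 45 kN
  M_B = -wL²/12 = -9·10²/12 = -75 kN·m
Load 2 — triangular load w₀=2 kN/m (0→w₀ over full span):
  R_A = 3w₀L/20 = 3·2·10/20 = 3 kN
  M_A = w₀L²/30 = 2·10²/30 = 20/3 kN·m
  R_B = 7w₀L/20 = 7·2·10/20 = 7 kN
  M_B = -w₀L²/20 = -2·10²/20 = -10 kN·m
Load 3 — applied couple M₀=-7 kN·m at a=4 m (b=L-a=6):
  R_A = 6M₀ab/L³ = 6·(-7)·4·6/10³ = -126/125 kN
  M_A = M₀b(2a-b)/L² = (-7)·6·(2·4-6)/10² = -21/25 kN·m
  R_B = -6M₀ab/L³ = -6·(-7)·4·6/10³ = 126/125 kN
  M_B = M₀a(2b-a)/L² = (-7)·4·(2·6-4)/10² = -56/25 kN·m
Superposition: R_A = 5874/125 kN, M_A = 6062/75 kN·m, R_B = 6626/125 kN, M_B = -2181/25 kN·m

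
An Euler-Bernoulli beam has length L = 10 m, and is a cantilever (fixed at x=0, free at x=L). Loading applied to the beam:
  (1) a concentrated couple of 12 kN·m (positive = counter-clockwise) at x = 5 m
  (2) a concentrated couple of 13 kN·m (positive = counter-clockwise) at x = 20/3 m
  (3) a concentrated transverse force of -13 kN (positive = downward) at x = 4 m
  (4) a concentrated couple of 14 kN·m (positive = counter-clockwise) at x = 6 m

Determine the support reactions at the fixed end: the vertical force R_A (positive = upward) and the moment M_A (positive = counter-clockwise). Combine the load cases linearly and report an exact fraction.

Load 1 — applied couple M₀=12 kN·m at a=5 m (b=L-a=5):
  R_A = 0 kN
  M_A = -M₀ = -12 kN·m
Load 2 — applied couple M₀=13 kN·m at a=20/3 m (b=L-a=10/3):
  R_A = 0 kN
  M_A = -M₀ = -13 kN·m
Load 3 — point force P=-13 kN at a=4 m (b=L-a=6):
  R_A = P = (-13) = -13 kN
  M_A = Pa = (-13)·4 = -52 kN·m
Load 4 — applied couple M₀=14 kN·m at a=6 m (b=L-a=4):
  R_A = 0 kN
  M_A = -M₀ = -14 kN·m
Superposition: R_A = -13 kN, M_A = -91 kN·m

R_A = -13 kN, M_A = -91 kN·m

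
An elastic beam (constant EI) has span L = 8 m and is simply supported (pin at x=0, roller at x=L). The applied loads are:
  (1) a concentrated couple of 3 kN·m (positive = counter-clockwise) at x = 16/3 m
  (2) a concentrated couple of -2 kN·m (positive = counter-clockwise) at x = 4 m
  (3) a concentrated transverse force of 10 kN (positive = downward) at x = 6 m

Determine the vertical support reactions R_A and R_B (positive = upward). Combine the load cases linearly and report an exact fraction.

R_A = 21/8 kN, R_B = 59/8 kN

Load 1 — applied couple M₀=3 kN·m at a=16/3 m (b=L-a=8/3):
  R_A = M₀/L = 3/8 kN
  R_B = -M₀/L = -3/8 kN
Load 2 — applied couple M₀=-2 kN·m at a=4 m (b=L-a=4):
  R_A = M₀/L = (-2)/8 = -1/4 kN
  R_B = -M₀/L = -(-2)/8 = 1/4 kN
Load 3 — point force P=10 kN at a=6 m (b=L-a=2):
  R_A = Pb/L = 10·2/8 = 5/2 kN
  R_B = Pa/L = 10·6/8 = 15/2 kN
Superposition: R_A = 21/8 kN, R_B = 59/8 kN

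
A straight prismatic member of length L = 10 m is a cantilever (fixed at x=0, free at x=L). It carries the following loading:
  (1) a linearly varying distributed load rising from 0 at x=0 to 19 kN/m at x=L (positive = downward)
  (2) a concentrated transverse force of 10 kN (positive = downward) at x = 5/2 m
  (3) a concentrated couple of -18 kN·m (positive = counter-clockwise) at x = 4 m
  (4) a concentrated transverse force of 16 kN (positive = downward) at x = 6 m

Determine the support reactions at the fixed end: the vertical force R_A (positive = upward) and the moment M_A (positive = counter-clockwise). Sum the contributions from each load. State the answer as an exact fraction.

Load 1 — triangular load w₀=19 kN/m (0→w₀ over full span):
  R_A = w₀L/2 = 19·10/2 = 95 kN
  M_A = w₀L²/3 = 19·10²/3 = 1900/3 kN·m
Load 2 — point force P=10 kN at a=5/2 m (b=L-a=15/2):
  R_A = P = 10 kN
  M_A = Pa = 10·(5/2) = 25 kN·m
Load 3 — applied couple M₀=-18 kN·m at a=4 m (b=L-a=6):
  R_A = 0 kN
  M_A = -M₀ = -(-18) = 18 kN·m
Load 4 — point force P=16 kN at a=6 m (b=L-a=4):
  R_A = P = 16 kN
  M_A = Pa = 16·6 = 96 kN·m
Superposition: R_A = 121 kN, M_A = 2317/3 kN·m

R_A = 121 kN, M_A = 2317/3 kN·m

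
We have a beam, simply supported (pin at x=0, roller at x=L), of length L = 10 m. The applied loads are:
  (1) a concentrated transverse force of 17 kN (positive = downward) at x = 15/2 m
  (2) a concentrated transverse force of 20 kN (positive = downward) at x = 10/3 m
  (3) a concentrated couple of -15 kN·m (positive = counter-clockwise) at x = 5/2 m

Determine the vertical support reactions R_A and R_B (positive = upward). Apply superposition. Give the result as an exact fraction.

R_A = 193/12 kN, R_B = 251/12 kN

Load 1 — point force P=17 kN at a=15/2 m (b=L-a=5/2):
  R_A = Pb/L = 17·(5/2)/10 = 17/4 kN
  R_B = Pa/L = 17·(15/2)/10 = 51/4 kN
Load 2 — point force P=20 kN at a=10/3 m (b=L-a=20/3):
  R_A = Pb/L = 20·(20/3)/10 = 40/3 kN
  R_B = Pa/L = 20·(10/3)/10 = 20/3 kN
Load 3 — applied couple M₀=-15 kN·m at a=5/2 m (b=L-a=15/2):
  R_A = M₀/L = (-15)/10 = -3/2 kN
  R_B = -M₀/L = -(-15)/10 = 3/2 kN
Superposition: R_A = 193/12 kN, R_B = 251/12 kN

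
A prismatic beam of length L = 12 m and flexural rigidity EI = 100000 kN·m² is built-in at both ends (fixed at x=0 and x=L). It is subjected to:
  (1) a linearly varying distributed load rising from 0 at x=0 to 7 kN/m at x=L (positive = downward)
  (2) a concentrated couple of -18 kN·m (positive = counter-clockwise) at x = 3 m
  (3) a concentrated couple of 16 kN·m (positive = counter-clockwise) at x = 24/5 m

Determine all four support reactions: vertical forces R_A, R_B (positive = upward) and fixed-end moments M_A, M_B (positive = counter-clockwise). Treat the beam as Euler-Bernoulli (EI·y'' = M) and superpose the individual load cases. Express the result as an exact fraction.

R_A = 5133/400 kN, M_A = 7779/200 kN·m, R_B = 11667/400 kN, M_B = -10181/200 kN·m

Load 1 — triangular load w₀=7 kN/m (0→w₀ over full span):
  R_A = 3w₀L/20 = 3·7·12/20 = 63/5 kN
  M_A = w₀L²/30 = 7·12²/30 = 168/5 kN·m
  R_B = 7w₀L/20 = 7·7·12/20 = 147/5 kN
  M_B = -w₀L²/20 = -7·12²/20 = -252/5 kN·m
Load 2 — applied couple M₀=-18 kN·m at a=3 m (b=L-a=9):
  R_A = 6M₀ab/L³ = 6·(-18)·3·9/12³ = -27/16 kN
  M_A = M₀b(2a-b)/L² = (-18)·9·(2·3-9)/12² = 27/8 kN·m
  R_B = -6M₀ab/L³ = -6·(-18)·3·9/12³ = 27/16 kN
  M_B = M₀a(2b-a)/L² = (-18)·3·(2·9-3)/12² = -45/8 kN·m
Load 3 — applied couple M₀=16 kN·m at a=24/5 m (b=L-a=36/5):
  R_A = 6M₀ab/L³ = 6·16·(24/5)·(36/5)/12³ = 48/25 kN
  M_A = M₀b(2a-b)/L² = 16·(36/5)·(2·(24/5)-(36/5))/12² = 48/25 kN·m
  R_B = -6M₀ab/L³ = -6·16·(24/5)·(36/5)/12³ = -48/25 kN
  M_B = M₀a(2b-a)/L² = 16·(24/5)·(2·(36/5)-(24/5))/12² = 128/25 kN·m
Superposition: R_A = 5133/400 kN, M_A = 7779/200 kN·m, R_B = 11667/400 kN, M_B = -10181/200 kN·m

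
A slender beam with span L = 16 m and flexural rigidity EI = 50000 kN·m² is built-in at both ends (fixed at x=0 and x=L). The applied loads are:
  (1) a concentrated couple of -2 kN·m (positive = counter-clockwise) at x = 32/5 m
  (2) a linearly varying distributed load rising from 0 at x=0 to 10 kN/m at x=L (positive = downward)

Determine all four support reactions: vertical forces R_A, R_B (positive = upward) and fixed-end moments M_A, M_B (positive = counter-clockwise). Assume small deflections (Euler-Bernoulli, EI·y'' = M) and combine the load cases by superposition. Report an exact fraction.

R_A = 1191/50 kN, M_A = 6382/75 kN·m, R_B = 2809/50 kN, M_B = -3216/25 kN·m

Load 1 — applied couple M₀=-2 kN·m at a=32/5 m (b=L-a=48/5):
  R_A = 6M₀ab/L³ = 6·(-2)·(32/5)·(48/5)/16³ = -9/50 kN
  M_A = M₀b(2a-b)/L² = (-2)·(48/5)·(2·(32/5)-(48/5))/16² = -6/25 kN·m
  R_B = -6M₀ab/L³ = -6·(-2)·(32/5)·(48/5)/16³ = 9/50 kN
  M_B = M₀a(2b-a)/L² = (-2)·(32/5)·(2·(48/5)-(32/5))/16² = -16/25 kN·m
Load 2 — triangular load w₀=10 kN/m (0→w₀ over full span):
  R_A = 3w₀L/20 = 3·10·16/20 = 24 kN
  M_A = w₀L²/30 = 10·16²/30 = 256/3 kN·m
  R_B = 7w₀L/20 = 7·10·16/20 = 56 kN
  M_B = -w₀L²/20 = -10·16²/20 = -128 kN·m
Superposition: R_A = 1191/50 kN, M_A = 6382/75 kN·m, R_B = 2809/50 kN, M_B = -3216/25 kN·m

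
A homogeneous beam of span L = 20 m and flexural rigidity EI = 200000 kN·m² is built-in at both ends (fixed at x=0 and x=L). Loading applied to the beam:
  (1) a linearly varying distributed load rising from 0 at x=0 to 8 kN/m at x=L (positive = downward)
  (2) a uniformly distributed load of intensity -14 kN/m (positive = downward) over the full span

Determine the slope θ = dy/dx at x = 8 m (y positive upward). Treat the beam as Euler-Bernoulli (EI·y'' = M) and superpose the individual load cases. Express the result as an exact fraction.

Load 1 — triangular load w₀=8 kN/m (0→w₀ over full span):
  θ_1 = -w₀(2x(L-x)(L-2x)(x+2L)+x²(L-x)²)/(120LEI) = -8·(2·8·(20-8)·(20-2·8)·(8+2·20)+8²·(20-8)²)/(120·20·200000) = -12/15625 rad
Load 2 — uniform load w=-14 kN/m over full span:
  θ_2 = -wx(L-x)(L-2x)/(12EI) = -(-14)·8·(20-8)·(20-2·8)/(12·200000) = 7/3125 rad
Superposition: θ = Σ θ_i = 23/15625 rad ≈ 0.001472 rad

θ(8) = 23/15625 rad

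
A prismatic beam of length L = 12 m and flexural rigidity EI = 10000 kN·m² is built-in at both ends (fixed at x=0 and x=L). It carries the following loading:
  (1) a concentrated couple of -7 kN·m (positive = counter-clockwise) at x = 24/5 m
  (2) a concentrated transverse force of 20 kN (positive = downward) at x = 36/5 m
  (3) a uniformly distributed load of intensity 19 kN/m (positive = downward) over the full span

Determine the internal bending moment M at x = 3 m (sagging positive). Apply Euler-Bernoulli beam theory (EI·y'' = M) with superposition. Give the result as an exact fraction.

M(3) = 249/10 kN·m

Load 1 — applied couple M₀=-7 kN·m at a=24/5 m (b=L-a=36/5):
  M_1 = R_Ax - M_A  [x≤a] with R_A=-21/25, M_A=-21/25 = (-21/25)·3 - (-21/25) = -42/25 kN·m
Load 2 — point force P=20 kN at a=36/5 m (b=L-a=24/5):
  M_2 = Pb²(3a+b)x/L³ - Pab²/L²  [x≤a] = 20·(24/5)²·(3·(36/5)+(24/5))·3/12³ - 20·(36/5)·(24/5)²/12² = -48/25 kN·m
Load 3 — uniform load w=19 kN/m over full span:
  M_3 = wLx/2 - wL²/12 - wx²/2 = 19·12·3/2 - 19·12²/12 - 19·3²/2 = 57/2 kN·m
Superposition: M = Σ M_i = 249/10 kN·m ≈ 24.900000 kN·m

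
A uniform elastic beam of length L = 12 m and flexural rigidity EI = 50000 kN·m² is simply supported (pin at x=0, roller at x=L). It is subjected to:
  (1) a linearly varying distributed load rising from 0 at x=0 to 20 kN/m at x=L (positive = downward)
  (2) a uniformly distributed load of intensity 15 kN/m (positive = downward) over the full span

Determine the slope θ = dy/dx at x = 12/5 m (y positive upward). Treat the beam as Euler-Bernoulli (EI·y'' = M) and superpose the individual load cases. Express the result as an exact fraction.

Load 1 — triangular load w₀=20 kN/m (0→w₀ over full span):
  θ_1 = -w₀(7L⁴-30L²x²+15x⁴)/(360LEI) = -20·(7·12⁴-30·12²·(12/5)²+15·(12/5)⁴)/(360·12·50000) = -4368/390625 rad
Load 2 — uniform load w=15 kN/m over full span:
  θ_2 = -w(L³-6Lx²+4x³)/(24EI) = -15·(12³-6·12·(12/5)²+4·(12/5)³)/(24·50000) = -2673/156250 rad
Superposition: θ = Σ θ_i = -22101/781250 rad ≈ -0.028289 rad

θ(12/5) = -22101/781250 rad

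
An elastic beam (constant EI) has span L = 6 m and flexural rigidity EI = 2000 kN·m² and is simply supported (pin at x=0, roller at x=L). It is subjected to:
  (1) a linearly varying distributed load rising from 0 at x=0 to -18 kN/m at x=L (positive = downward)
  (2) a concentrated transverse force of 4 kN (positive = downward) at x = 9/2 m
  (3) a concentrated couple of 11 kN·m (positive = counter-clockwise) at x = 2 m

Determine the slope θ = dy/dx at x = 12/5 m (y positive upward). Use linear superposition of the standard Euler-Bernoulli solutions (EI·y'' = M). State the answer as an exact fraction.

θ(12/5) = 445633/30000000 rad

Load 1 — triangular load w₀=-18 kN/m (0→w₀ over full span):
  θ_1 = -w₀(7L⁴-30L²x²+15x⁴)/(360LEI) = -(-18)·(7·6⁴-30·6²·(12/5)²+15·(12/5)⁴)/(360·6·2000) = 8721/625000 rad
Load 2 — point force P=4 kN at a=9/2 m (b=L-a=3/2):
  θ_2 = -Pb(L²-b²-3x²)/(6LEI)  [x≤a] = -4·(3/2)·(6²-(3/2)²-3·(12/5)²)/(6·6·2000) = -549/400000 rad
Load 3 — applied couple M₀=11 kN·m at a=2 m (b=L-a=4):
  θ_3 = (M₀x²/(2L)-M₀(x-a)+C₁)/EI  [x>a] with C₁=M₀(3b²-L²)/(6L)=11/3 = (11·(12/5)²/(2·6)-11·((12/5)-2)+(11/3))/2000 = 341/150000 rad
Superposition: θ = Σ θ_i = 445633/30000000 rad ≈ 0.014854 rad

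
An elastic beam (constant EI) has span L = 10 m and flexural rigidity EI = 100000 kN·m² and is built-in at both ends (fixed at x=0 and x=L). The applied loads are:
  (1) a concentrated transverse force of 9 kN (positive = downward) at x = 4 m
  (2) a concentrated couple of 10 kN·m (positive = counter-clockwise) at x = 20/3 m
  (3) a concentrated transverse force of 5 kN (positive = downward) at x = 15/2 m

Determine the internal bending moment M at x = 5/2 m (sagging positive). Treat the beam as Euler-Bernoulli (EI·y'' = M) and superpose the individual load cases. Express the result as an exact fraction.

M(5/2) = 1967/1600 kN·m

Load 1 — point force P=9 kN at a=4 m (b=L-a=6):
  M_1 = Pb²(3a+b)x/L³ - Pab²/L²  [x≤a] = 9·6²·(3·4+6)·(5/2)/10³ - 9·4·6²/10² = 81/50 kN·m
Load 2 — applied couple M₀=10 kN·m at a=20/3 m (b=L-a=10/3):
  M_2 = R_Ax - M_A  [x≤a] with R_A=4/3, M_A=10/3 = (4/3)·(5/2) - (10/3) = 0 kN·m
Load 3 — point force P=5 kN at a=15/2 m (b=L-a=5/2):
  M_3 = Pb²(3a+b)x/L³ - Pab²/L²  [x≤a] = 5·(5/2)²·(3·(15/2)+(5/2))·(5/2)/10³ - 5·(15/2)·(5/2)²/10² = -25/64 kN·m
Superposition: M = Σ M_i = 1967/1600 kN·m ≈ 1.229375 kN·m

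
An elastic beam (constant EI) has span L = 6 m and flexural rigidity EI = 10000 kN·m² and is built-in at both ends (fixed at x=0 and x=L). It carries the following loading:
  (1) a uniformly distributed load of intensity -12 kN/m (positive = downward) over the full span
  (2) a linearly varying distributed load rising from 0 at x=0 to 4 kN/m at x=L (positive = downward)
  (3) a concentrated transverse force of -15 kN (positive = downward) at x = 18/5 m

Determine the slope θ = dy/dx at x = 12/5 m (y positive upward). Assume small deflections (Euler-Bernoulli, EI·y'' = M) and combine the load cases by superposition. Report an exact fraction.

Load 1 — uniform load w=-12 kN/m over full span:
  θ_1 = -wx(L-x)(L-2x)/(12EI) = -(-12)·(12/5)·(6-(12/5))·(6-2·(12/5))/(12·10000) = 81/78125 rad
Load 2 — triangular load w₀=4 kN/m (0→w₀ over full span):
  θ_2 = -w₀(2x(L-x)(L-2x)(x+2L)+x²(L-x)²)/(120LEI) = -4·(2·(12/5)·(6-(12/5))·(6-2·(12/5))·((12/5)+2·6)+(12/5)²·(6-(12/5))²)/(120·6·10000) = -81/390625 rad
Load 3 — point force P=-15 kN at a=18/5 m (b=L-a=12/5):
  θ_3 = -Pb²x(2aL-(3a+b)x)/(2L³EI)  [x≤a] = -(-15)·(12/5)²·(12/5)·(2·(18/5)·6-(3·(18/5)+(12/5))·(12/5))/(2·6³·10000) = 216/390625 rad
Superposition: θ = Σ θ_i = 108/78125 rad ≈ 0.001382 rad

θ(12/5) = 108/78125 rad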